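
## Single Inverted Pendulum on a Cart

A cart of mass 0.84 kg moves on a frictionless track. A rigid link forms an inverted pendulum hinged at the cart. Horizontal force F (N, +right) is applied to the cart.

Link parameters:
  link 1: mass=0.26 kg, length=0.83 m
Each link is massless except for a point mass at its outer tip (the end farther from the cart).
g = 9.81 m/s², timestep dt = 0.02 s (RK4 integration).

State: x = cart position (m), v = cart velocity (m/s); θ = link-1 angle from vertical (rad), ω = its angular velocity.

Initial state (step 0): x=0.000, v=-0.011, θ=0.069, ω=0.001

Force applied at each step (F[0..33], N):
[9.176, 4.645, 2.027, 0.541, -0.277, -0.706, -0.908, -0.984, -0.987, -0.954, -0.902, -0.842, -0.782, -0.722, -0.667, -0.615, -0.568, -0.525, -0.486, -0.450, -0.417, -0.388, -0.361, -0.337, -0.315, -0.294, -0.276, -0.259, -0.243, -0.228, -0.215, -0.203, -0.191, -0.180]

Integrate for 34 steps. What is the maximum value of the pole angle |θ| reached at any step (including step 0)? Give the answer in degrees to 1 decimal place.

Answer: 4.0°

Derivation:
apply F[0]=+9.176 → step 1: x=0.002, v=0.203, θ=0.067, ω=-0.240
apply F[1]=+4.645 → step 2: x=0.007, v=0.310, θ=0.061, ω=-0.353
apply F[2]=+2.027 → step 3: x=0.014, v=0.354, θ=0.053, ω=-0.394
apply F[3]=+0.541 → step 4: x=0.021, v=0.364, θ=0.045, ω=-0.394
apply F[4]=-0.277 → step 5: x=0.028, v=0.355, θ=0.038, ω=-0.373
apply F[5]=-0.706 → step 6: x=0.035, v=0.336, θ=0.031, ω=-0.343
apply F[6]=-0.908 → step 7: x=0.041, v=0.313, θ=0.024, ω=-0.308
apply F[7]=-0.984 → step 8: x=0.048, v=0.289, θ=0.018, ω=-0.273
apply F[8]=-0.987 → step 9: x=0.053, v=0.264, θ=0.013, ω=-0.240
apply F[9]=-0.954 → step 10: x=0.058, v=0.241, θ=0.009, ω=-0.210
apply F[10]=-0.902 → step 11: x=0.063, v=0.219, θ=0.005, ω=-0.182
apply F[11]=-0.842 → step 12: x=0.067, v=0.199, θ=0.001, ω=-0.157
apply F[12]=-0.782 → step 13: x=0.071, v=0.180, θ=-0.002, ω=-0.134
apply F[13]=-0.722 → step 14: x=0.074, v=0.163, θ=-0.004, ω=-0.114
apply F[14]=-0.667 → step 15: x=0.077, v=0.147, θ=-0.006, ω=-0.097
apply F[15]=-0.615 → step 16: x=0.080, v=0.133, θ=-0.008, ω=-0.082
apply F[16]=-0.568 → step 17: x=0.083, v=0.120, θ=-0.010, ω=-0.068
apply F[17]=-0.525 → step 18: x=0.085, v=0.108, θ=-0.011, ω=-0.056
apply F[18]=-0.486 → step 19: x=0.087, v=0.097, θ=-0.012, ω=-0.046
apply F[19]=-0.450 → step 20: x=0.089, v=0.088, θ=-0.013, ω=-0.036
apply F[20]=-0.417 → step 21: x=0.090, v=0.078, θ=-0.013, ω=-0.028
apply F[21]=-0.388 → step 22: x=0.092, v=0.070, θ=-0.014, ω=-0.022
apply F[22]=-0.361 → step 23: x=0.093, v=0.062, θ=-0.014, ω=-0.015
apply F[23]=-0.337 → step 24: x=0.094, v=0.055, θ=-0.014, ω=-0.010
apply F[24]=-0.315 → step 25: x=0.095, v=0.048, θ=-0.015, ω=-0.006
apply F[25]=-0.294 → step 26: x=0.096, v=0.042, θ=-0.015, ω=-0.002
apply F[26]=-0.276 → step 27: x=0.097, v=0.037, θ=-0.015, ω=0.002
apply F[27]=-0.259 → step 28: x=0.098, v=0.031, θ=-0.015, ω=0.005
apply F[28]=-0.243 → step 29: x=0.098, v=0.026, θ=-0.014, ω=0.007
apply F[29]=-0.228 → step 30: x=0.099, v=0.022, θ=-0.014, ω=0.009
apply F[30]=-0.215 → step 31: x=0.099, v=0.018, θ=-0.014, ω=0.011
apply F[31]=-0.203 → step 32: x=0.100, v=0.014, θ=-0.014, ω=0.013
apply F[32]=-0.191 → step 33: x=0.100, v=0.010, θ=-0.014, ω=0.014
apply F[33]=-0.180 → step 34: x=0.100, v=0.006, θ=-0.013, ω=0.015
Max |angle| over trajectory = 0.069 rad = 4.0°.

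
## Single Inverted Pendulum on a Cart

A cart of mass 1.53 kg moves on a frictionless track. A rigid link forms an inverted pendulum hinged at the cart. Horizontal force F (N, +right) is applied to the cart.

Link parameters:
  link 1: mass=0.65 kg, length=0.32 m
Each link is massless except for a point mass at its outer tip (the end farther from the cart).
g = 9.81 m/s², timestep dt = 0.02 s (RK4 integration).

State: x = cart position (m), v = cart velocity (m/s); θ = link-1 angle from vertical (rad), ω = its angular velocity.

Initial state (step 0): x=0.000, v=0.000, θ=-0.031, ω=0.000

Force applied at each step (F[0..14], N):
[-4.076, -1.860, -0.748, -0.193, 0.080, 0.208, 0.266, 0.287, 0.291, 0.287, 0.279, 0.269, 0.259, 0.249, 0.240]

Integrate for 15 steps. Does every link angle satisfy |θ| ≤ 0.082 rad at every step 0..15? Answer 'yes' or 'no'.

Answer: yes

Derivation:
apply F[0]=-4.076 → step 1: x=-0.001, v=-0.051, θ=-0.030, ω=0.140
apply F[1]=-1.860 → step 2: x=-0.002, v=-0.073, θ=-0.026, ω=0.191
apply F[2]=-0.748 → step 3: x=-0.003, v=-0.080, θ=-0.022, ω=0.200
apply F[3]=-0.193 → step 4: x=-0.005, v=-0.081, θ=-0.018, ω=0.190
apply F[4]=+0.080 → step 5: x=-0.006, v=-0.079, θ=-0.015, ω=0.173
apply F[5]=+0.208 → step 6: x=-0.008, v=-0.075, θ=-0.012, ω=0.153
apply F[6]=+0.266 → step 7: x=-0.009, v=-0.071, θ=-0.009, ω=0.133
apply F[7]=+0.287 → step 8: x=-0.011, v=-0.066, θ=-0.006, ω=0.115
apply F[8]=+0.291 → step 9: x=-0.012, v=-0.062, θ=-0.004, ω=0.098
apply F[9]=+0.287 → step 10: x=-0.013, v=-0.058, θ=-0.002, ω=0.084
apply F[10]=+0.279 → step 11: x=-0.014, v=-0.054, θ=-0.001, ω=0.071
apply F[11]=+0.269 → step 12: x=-0.016, v=-0.051, θ=0.000, ω=0.060
apply F[12]=+0.259 → step 13: x=-0.016, v=-0.047, θ=0.002, ω=0.050
apply F[13]=+0.249 → step 14: x=-0.017, v=-0.044, θ=0.003, ω=0.042
apply F[14]=+0.240 → step 15: x=-0.018, v=-0.041, θ=0.003, ω=0.035
Max |angle| over trajectory = 0.031 rad; bound = 0.082 → within bound.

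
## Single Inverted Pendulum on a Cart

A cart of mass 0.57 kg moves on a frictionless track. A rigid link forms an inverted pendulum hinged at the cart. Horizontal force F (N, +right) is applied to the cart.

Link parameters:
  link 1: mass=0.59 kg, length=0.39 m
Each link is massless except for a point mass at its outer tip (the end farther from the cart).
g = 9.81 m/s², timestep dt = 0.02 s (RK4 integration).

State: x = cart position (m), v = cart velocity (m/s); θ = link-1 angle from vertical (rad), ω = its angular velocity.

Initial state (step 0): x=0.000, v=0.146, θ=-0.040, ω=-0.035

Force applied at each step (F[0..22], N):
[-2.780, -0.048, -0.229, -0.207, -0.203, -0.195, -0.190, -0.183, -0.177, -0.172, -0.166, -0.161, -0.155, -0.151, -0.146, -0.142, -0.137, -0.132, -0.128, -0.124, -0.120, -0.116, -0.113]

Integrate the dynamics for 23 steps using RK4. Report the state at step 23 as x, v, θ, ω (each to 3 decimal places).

Answer: x=0.023, v=0.028, θ=-0.011, ω=0.023

Derivation:
apply F[0]=-2.780 → step 1: x=0.002, v=0.057, θ=-0.039, ω=0.174
apply F[1]=-0.048 → step 2: x=0.003, v=0.062, θ=-0.035, ω=0.141
apply F[2]=-0.229 → step 3: x=0.004, v=0.061, θ=-0.033, ω=0.126
apply F[3]=-0.207 → step 4: x=0.006, v=0.060, θ=-0.030, ω=0.113
apply F[4]=-0.203 → step 5: x=0.007, v=0.059, θ=-0.028, ω=0.101
apply F[5]=-0.195 → step 6: x=0.008, v=0.058, θ=-0.026, ω=0.090
apply F[6]=-0.190 → step 7: x=0.009, v=0.057, θ=-0.025, ω=0.081
apply F[7]=-0.183 → step 8: x=0.010, v=0.055, θ=-0.023, ω=0.073
apply F[8]=-0.177 → step 9: x=0.011, v=0.053, θ=-0.022, ω=0.066
apply F[9]=-0.172 → step 10: x=0.012, v=0.052, θ=-0.020, ω=0.060
apply F[10]=-0.166 → step 11: x=0.013, v=0.050, θ=-0.019, ω=0.055
apply F[11]=-0.161 → step 12: x=0.014, v=0.048, θ=-0.018, ω=0.050
apply F[12]=-0.155 → step 13: x=0.015, v=0.046, θ=-0.017, ω=0.046
apply F[13]=-0.151 → step 14: x=0.016, v=0.044, θ=-0.016, ω=0.042
apply F[14]=-0.146 → step 15: x=0.017, v=0.042, θ=-0.016, ω=0.039
apply F[15]=-0.142 → step 16: x=0.018, v=0.040, θ=-0.015, ω=0.036
apply F[16]=-0.137 → step 17: x=0.019, v=0.039, θ=-0.014, ω=0.033
apply F[17]=-0.132 → step 18: x=0.020, v=0.037, θ=-0.014, ω=0.031
apply F[18]=-0.128 → step 19: x=0.020, v=0.035, θ=-0.013, ω=0.029
apply F[19]=-0.124 → step 20: x=0.021, v=0.033, θ=-0.012, ω=0.027
apply F[20]=-0.120 → step 21: x=0.022, v=0.032, θ=-0.012, ω=0.025
apply F[21]=-0.116 → step 22: x=0.022, v=0.030, θ=-0.011, ω=0.024
apply F[22]=-0.113 → step 23: x=0.023, v=0.028, θ=-0.011, ω=0.023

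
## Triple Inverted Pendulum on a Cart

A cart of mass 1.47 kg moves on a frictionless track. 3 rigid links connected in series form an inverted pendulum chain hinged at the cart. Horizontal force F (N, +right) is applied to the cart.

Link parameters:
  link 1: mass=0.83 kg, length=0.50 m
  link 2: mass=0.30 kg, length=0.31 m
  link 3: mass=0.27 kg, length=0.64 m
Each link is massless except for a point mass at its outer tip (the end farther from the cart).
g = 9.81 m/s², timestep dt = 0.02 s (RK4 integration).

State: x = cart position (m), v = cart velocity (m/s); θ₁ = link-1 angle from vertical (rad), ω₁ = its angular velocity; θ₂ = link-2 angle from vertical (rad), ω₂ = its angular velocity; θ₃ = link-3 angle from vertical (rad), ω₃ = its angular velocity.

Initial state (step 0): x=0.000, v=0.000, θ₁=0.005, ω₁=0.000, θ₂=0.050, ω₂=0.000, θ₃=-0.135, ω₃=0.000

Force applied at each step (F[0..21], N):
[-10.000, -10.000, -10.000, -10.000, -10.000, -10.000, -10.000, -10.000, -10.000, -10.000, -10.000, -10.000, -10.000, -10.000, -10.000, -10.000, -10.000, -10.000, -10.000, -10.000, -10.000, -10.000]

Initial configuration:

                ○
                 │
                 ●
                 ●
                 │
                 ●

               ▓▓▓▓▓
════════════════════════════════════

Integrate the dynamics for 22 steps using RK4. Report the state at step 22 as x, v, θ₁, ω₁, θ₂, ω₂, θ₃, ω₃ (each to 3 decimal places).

apply F[0]=-10.000 → step 1: x=-0.001, v=-0.137, θ₁=0.008, ω₁=0.265, θ₂=0.051, ω₂=0.146, θ₃=-0.136, ω₃=-0.104
apply F[1]=-10.000 → step 2: x=-0.005, v=-0.275, θ₁=0.016, ω₁=0.535, θ₂=0.056, ω₂=0.290, θ₃=-0.139, ω₃=-0.208
apply F[2]=-10.000 → step 3: x=-0.012, v=-0.415, θ₁=0.029, ω₁=0.814, θ₂=0.063, ω₂=0.430, θ₃=-0.144, ω₃=-0.315
apply F[3]=-10.000 → step 4: x=-0.022, v=-0.558, θ₁=0.048, ω₁=1.107, θ₂=0.073, ω₂=0.562, θ₃=-0.152, ω₃=-0.424
apply F[4]=-10.000 → step 5: x=-0.035, v=-0.703, θ₁=0.073, ω₁=1.417, θ₂=0.085, ω₂=0.683, θ₃=-0.161, ω₃=-0.535
apply F[5]=-10.000 → step 6: x=-0.050, v=-0.852, θ₁=0.105, ω₁=1.747, θ₂=0.100, ω₂=0.788, θ₃=-0.173, ω₃=-0.644
apply F[6]=-10.000 → step 7: x=-0.069, v=-1.004, θ₁=0.144, ω₁=2.099, θ₂=0.117, ω₂=0.872, θ₃=-0.187, ω₃=-0.747
apply F[7]=-10.000 → step 8: x=-0.090, v=-1.157, θ₁=0.189, ω₁=2.471, θ₂=0.135, ω₂=0.930, θ₃=-0.203, ω₃=-0.839
apply F[8]=-10.000 → step 9: x=-0.115, v=-1.309, θ₁=0.242, ω₁=2.859, θ₂=0.154, ω₂=0.960, θ₃=-0.221, ω₃=-0.911
apply F[9]=-10.000 → step 10: x=-0.143, v=-1.457, θ₁=0.304, ω₁=3.256, θ₂=0.173, ω₂=0.965, θ₃=-0.239, ω₃=-0.955
apply F[10]=-10.000 → step 11: x=-0.173, v=-1.598, θ₁=0.373, ω₁=3.652, θ₂=0.192, ω₂=0.954, θ₃=-0.258, ω₃=-0.964
apply F[11]=-10.000 → step 12: x=-0.207, v=-1.726, θ₁=0.450, ω₁=4.036, θ₂=0.211, ω₂=0.942, θ₃=-0.278, ω₃=-0.932
apply F[12]=-10.000 → step 13: x=-0.242, v=-1.837, θ₁=0.534, ω₁=4.399, θ₂=0.230, ω₂=0.951, θ₃=-0.295, ω₃=-0.857
apply F[13]=-10.000 → step 14: x=-0.280, v=-1.929, θ₁=0.625, ω₁=4.733, θ₂=0.250, ω₂=1.003, θ₃=-0.312, ω₃=-0.742
apply F[14]=-10.000 → step 15: x=-0.319, v=-1.999, θ₁=0.723, ω₁=5.036, θ₂=0.271, ω₂=1.119, θ₃=-0.325, ω₃=-0.593
apply F[15]=-10.000 → step 16: x=-0.360, v=-2.046, θ₁=0.827, ω₁=5.310, θ₂=0.295, ω₂=1.315, θ₃=-0.335, ω₃=-0.414
apply F[16]=-10.000 → step 17: x=-0.401, v=-2.071, θ₁=0.935, ω₁=5.561, θ₂=0.324, ω₂=1.601, θ₃=-0.341, ω₃=-0.211
apply F[17]=-10.000 → step 18: x=-0.442, v=-2.074, θ₁=1.049, ω₁=5.793, θ₂=0.360, ω₂=1.983, θ₃=-0.343, ω₃=0.013
apply F[18]=-10.000 → step 19: x=-0.484, v=-2.054, θ₁=1.167, ω₁=6.012, θ₂=0.404, ω₂=2.462, θ₃=-0.341, ω₃=0.259
apply F[19]=-10.000 → step 20: x=-0.524, v=-2.013, θ₁=1.289, ω₁=6.225, θ₂=0.459, ω₂=3.038, θ₃=-0.333, ω₃=0.531
apply F[20]=-10.000 → step 21: x=-0.564, v=-1.951, θ₁=1.416, ω₁=6.433, θ₂=0.526, ω₂=3.708, θ₃=-0.319, ω₃=0.839
apply F[21]=-10.000 → step 22: x=-0.602, v=-1.867, θ₁=1.547, ω₁=6.639, θ₂=0.608, ω₂=4.471, θ₃=-0.299, ω₃=1.194

Answer: x=-0.602, v=-1.867, θ₁=1.547, ω₁=6.639, θ₂=0.608, ω₂=4.471, θ₃=-0.299, ω₃=1.194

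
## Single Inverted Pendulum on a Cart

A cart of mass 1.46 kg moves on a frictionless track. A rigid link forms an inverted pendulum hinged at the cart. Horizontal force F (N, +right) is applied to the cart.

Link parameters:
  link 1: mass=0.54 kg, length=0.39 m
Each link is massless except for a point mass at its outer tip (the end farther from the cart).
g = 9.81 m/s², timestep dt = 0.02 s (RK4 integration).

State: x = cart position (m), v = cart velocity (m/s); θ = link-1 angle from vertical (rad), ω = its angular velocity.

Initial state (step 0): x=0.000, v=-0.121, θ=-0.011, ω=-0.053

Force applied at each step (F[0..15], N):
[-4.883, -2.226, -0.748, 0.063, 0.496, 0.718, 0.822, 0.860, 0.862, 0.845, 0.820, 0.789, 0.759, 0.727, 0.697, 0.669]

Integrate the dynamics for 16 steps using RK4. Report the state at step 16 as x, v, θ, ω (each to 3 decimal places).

Answer: x=-0.057, v=-0.115, θ=0.023, ω=0.013

Derivation:
apply F[0]=-4.883 → step 1: x=-0.003, v=-0.187, θ=-0.010, ω=0.111
apply F[1]=-2.226 → step 2: x=-0.007, v=-0.217, θ=-0.007, ω=0.183
apply F[2]=-0.748 → step 3: x=-0.012, v=-0.227, θ=-0.004, ω=0.205
apply F[3]=+0.063 → step 4: x=-0.016, v=-0.226, θ=0.000, ω=0.202
apply F[4]=+0.496 → step 5: x=-0.021, v=-0.219, θ=0.004, ω=0.186
apply F[5]=+0.718 → step 6: x=-0.025, v=-0.210, θ=0.008, ω=0.165
apply F[6]=+0.822 → step 7: x=-0.029, v=-0.199, θ=0.011, ω=0.143
apply F[7]=+0.860 → step 8: x=-0.033, v=-0.188, θ=0.014, ω=0.121
apply F[8]=+0.862 → step 9: x=-0.036, v=-0.178, θ=0.016, ω=0.101
apply F[9]=+0.845 → step 10: x=-0.040, v=-0.167, θ=0.018, ω=0.083
apply F[10]=+0.820 → step 11: x=-0.043, v=-0.157, θ=0.019, ω=0.067
apply F[11]=+0.789 → step 12: x=-0.046, v=-0.148, θ=0.020, ω=0.053
apply F[12]=+0.759 → step 13: x=-0.049, v=-0.139, θ=0.021, ω=0.040
apply F[13]=+0.727 → step 14: x=-0.052, v=-0.131, θ=0.022, ω=0.030
apply F[14]=+0.697 → step 15: x=-0.054, v=-0.123, θ=0.022, ω=0.020
apply F[15]=+0.669 → step 16: x=-0.057, v=-0.115, θ=0.023, ω=0.013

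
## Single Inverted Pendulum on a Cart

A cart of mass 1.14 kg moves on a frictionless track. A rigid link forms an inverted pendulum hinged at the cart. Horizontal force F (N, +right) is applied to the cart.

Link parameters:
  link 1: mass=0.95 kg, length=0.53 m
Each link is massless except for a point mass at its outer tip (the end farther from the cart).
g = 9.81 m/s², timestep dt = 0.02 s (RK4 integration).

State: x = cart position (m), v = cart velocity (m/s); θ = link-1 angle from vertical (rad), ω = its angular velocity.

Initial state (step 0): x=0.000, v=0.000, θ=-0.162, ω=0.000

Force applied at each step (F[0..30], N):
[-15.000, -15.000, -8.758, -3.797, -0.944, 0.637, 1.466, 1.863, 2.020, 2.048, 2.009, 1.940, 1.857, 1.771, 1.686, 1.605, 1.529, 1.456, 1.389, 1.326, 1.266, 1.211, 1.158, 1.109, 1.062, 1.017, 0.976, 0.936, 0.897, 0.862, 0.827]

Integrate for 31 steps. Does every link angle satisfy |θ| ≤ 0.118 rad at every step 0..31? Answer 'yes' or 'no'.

Answer: no

Derivation:
apply F[0]=-15.000 → step 1: x=-0.002, v=-0.232, θ=-0.158, ω=0.374
apply F[1]=-15.000 → step 2: x=-0.009, v=-0.467, θ=-0.147, ω=0.754
apply F[2]=-8.758 → step 3: x=-0.020, v=-0.597, θ=-0.130, ω=0.946
apply F[3]=-3.797 → step 4: x=-0.032, v=-0.644, θ=-0.111, ω=0.990
apply F[4]=-0.944 → step 5: x=-0.045, v=-0.645, θ=-0.091, ω=0.955
apply F[5]=+0.637 → step 6: x=-0.058, v=-0.622, θ=-0.073, ω=0.880
apply F[6]=+1.466 → step 7: x=-0.070, v=-0.586, θ=-0.056, ω=0.789
apply F[7]=+1.863 → step 8: x=-0.081, v=-0.546, θ=-0.041, ω=0.695
apply F[8]=+2.020 → step 9: x=-0.092, v=-0.505, θ=-0.028, ω=0.605
apply F[9]=+2.048 → step 10: x=-0.101, v=-0.465, θ=-0.017, ω=0.522
apply F[10]=+2.009 → step 11: x=-0.110, v=-0.428, θ=-0.008, ω=0.447
apply F[11]=+1.940 → step 12: x=-0.119, v=-0.393, θ=0.001, ω=0.381
apply F[12]=+1.857 → step 13: x=-0.126, v=-0.361, θ=0.008, ω=0.322
apply F[13]=+1.771 → step 14: x=-0.133, v=-0.332, θ=0.014, ω=0.271
apply F[14]=+1.686 → step 15: x=-0.139, v=-0.305, θ=0.019, ω=0.226
apply F[15]=+1.605 → step 16: x=-0.145, v=-0.280, θ=0.023, ω=0.187
apply F[16]=+1.529 → step 17: x=-0.151, v=-0.258, θ=0.026, ω=0.153
apply F[17]=+1.456 → step 18: x=-0.156, v=-0.237, θ=0.029, ω=0.124
apply F[18]=+1.389 → step 19: x=-0.160, v=-0.217, θ=0.031, ω=0.098
apply F[19]=+1.326 → step 20: x=-0.164, v=-0.199, θ=0.033, ω=0.076
apply F[20]=+1.266 → step 21: x=-0.168, v=-0.183, θ=0.034, ω=0.057
apply F[21]=+1.211 → step 22: x=-0.172, v=-0.167, θ=0.035, ω=0.041
apply F[22]=+1.158 → step 23: x=-0.175, v=-0.153, θ=0.036, ω=0.027
apply F[23]=+1.109 → step 24: x=-0.178, v=-0.139, θ=0.036, ω=0.015
apply F[24]=+1.062 → step 25: x=-0.180, v=-0.126, θ=0.037, ω=0.004
apply F[25]=+1.017 → step 26: x=-0.183, v=-0.114, θ=0.037, ω=-0.004
apply F[26]=+0.976 → step 27: x=-0.185, v=-0.103, θ=0.036, ω=-0.012
apply F[27]=+0.936 → step 28: x=-0.187, v=-0.093, θ=0.036, ω=-0.018
apply F[28]=+0.897 → step 29: x=-0.189, v=-0.083, θ=0.036, ω=-0.024
apply F[29]=+0.862 → step 30: x=-0.190, v=-0.074, θ=0.035, ω=-0.028
apply F[30]=+0.827 → step 31: x=-0.192, v=-0.065, θ=0.035, ω=-0.032
Max |angle| over trajectory = 0.162 rad; bound = 0.118 → exceeded.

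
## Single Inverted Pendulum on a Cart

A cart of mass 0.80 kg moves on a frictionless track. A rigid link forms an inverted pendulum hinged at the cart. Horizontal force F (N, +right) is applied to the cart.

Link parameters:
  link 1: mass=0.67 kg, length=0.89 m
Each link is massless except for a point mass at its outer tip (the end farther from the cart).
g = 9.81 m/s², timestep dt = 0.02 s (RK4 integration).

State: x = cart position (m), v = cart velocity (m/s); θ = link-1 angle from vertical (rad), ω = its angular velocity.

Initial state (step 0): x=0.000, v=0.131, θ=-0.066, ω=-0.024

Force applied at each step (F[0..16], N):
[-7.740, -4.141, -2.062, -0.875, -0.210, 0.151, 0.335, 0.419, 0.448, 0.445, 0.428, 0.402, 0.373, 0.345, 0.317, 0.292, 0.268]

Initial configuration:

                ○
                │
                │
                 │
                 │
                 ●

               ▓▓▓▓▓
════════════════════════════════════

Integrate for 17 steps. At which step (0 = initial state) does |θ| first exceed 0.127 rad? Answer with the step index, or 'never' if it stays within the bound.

Answer: never

Derivation:
apply F[0]=-7.740 → step 1: x=0.001, v=-0.051, θ=-0.065, ω=0.166
apply F[1]=-4.141 → step 2: x=-0.001, v=-0.144, θ=-0.060, ω=0.256
apply F[2]=-2.062 → step 3: x=-0.004, v=-0.186, θ=-0.055, ω=0.291
apply F[3]=-0.875 → step 4: x=-0.008, v=-0.200, θ=-0.049, ω=0.294
apply F[4]=-0.210 → step 5: x=-0.012, v=-0.197, θ=-0.043, ω=0.282
apply F[5]=+0.151 → step 6: x=-0.016, v=-0.187, θ=-0.038, ω=0.261
apply F[6]=+0.335 → step 7: x=-0.020, v=-0.173, θ=-0.033, ω=0.237
apply F[7]=+0.419 → step 8: x=-0.023, v=-0.157, θ=-0.028, ω=0.213
apply F[8]=+0.448 → step 9: x=-0.026, v=-0.142, θ=-0.024, ω=0.190
apply F[9]=+0.445 → step 10: x=-0.029, v=-0.127, θ=-0.021, ω=0.168
apply F[10]=+0.428 → step 11: x=-0.031, v=-0.113, θ=-0.018, ω=0.149
apply F[11]=+0.402 → step 12: x=-0.033, v=-0.100, θ=-0.015, ω=0.131
apply F[12]=+0.373 → step 13: x=-0.035, v=-0.089, θ=-0.012, ω=0.115
apply F[13]=+0.345 → step 14: x=-0.037, v=-0.078, θ=-0.010, ω=0.100
apply F[14]=+0.317 → step 15: x=-0.038, v=-0.069, θ=-0.008, ω=0.088
apply F[15]=+0.292 → step 16: x=-0.040, v=-0.060, θ=-0.007, ω=0.077
apply F[16]=+0.268 → step 17: x=-0.041, v=-0.053, θ=-0.005, ω=0.067
max |θ| = 0.066 ≤ 0.127 over all 18 states.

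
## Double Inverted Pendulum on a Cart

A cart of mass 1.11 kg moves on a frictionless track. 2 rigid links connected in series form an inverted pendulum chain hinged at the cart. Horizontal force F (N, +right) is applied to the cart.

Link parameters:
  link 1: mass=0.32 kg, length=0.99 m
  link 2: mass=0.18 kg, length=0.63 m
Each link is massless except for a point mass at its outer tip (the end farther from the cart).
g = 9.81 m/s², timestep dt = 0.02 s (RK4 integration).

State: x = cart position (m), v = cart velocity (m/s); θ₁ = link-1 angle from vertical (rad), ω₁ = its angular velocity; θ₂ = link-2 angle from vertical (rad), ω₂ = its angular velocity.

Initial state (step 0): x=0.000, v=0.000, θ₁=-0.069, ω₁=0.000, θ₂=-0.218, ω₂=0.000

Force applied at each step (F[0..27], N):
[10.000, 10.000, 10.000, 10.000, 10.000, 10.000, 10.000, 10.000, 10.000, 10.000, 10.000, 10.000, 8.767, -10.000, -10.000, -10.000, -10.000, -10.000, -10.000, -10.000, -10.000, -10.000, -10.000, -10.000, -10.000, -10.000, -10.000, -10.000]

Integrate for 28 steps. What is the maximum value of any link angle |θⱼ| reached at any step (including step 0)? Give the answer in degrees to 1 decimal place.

Answer: 72.6°

Derivation:
apply F[0]=+10.000 → step 1: x=0.002, v=0.186, θ₁=-0.071, ω₁=-0.186, θ₂=-0.219, ω₂=-0.066
apply F[1]=+10.000 → step 2: x=0.007, v=0.372, θ₁=-0.076, ω₁=-0.373, θ₂=-0.221, ω₂=-0.131
apply F[2]=+10.000 → step 3: x=0.017, v=0.558, θ₁=-0.086, ω₁=-0.563, θ₂=-0.224, ω₂=-0.191
apply F[3]=+10.000 → step 4: x=0.030, v=0.746, θ₁=-0.099, ω₁=-0.757, θ₂=-0.228, ω₂=-0.247
apply F[4]=+10.000 → step 5: x=0.047, v=0.933, θ₁=-0.116, ω₁=-0.956, θ₂=-0.234, ω₂=-0.295
apply F[5]=+10.000 → step 6: x=0.067, v=1.122, θ₁=-0.137, ω₁=-1.161, θ₂=-0.240, ω₂=-0.336
apply F[6]=+10.000 → step 7: x=0.091, v=1.311, θ₁=-0.163, ω₁=-1.372, θ₂=-0.247, ω₂=-0.367
apply F[7]=+10.000 → step 8: x=0.120, v=1.500, θ₁=-0.192, ω₁=-1.591, θ₂=-0.255, ω₂=-0.388
apply F[8]=+10.000 → step 9: x=0.151, v=1.689, θ₁=-0.226, ω₁=-1.816, θ₂=-0.263, ω₂=-0.400
apply F[9]=+10.000 → step 10: x=0.187, v=1.877, θ₁=-0.265, ω₁=-2.047, θ₂=-0.271, ω₂=-0.403
apply F[10]=+10.000 → step 11: x=0.227, v=2.063, θ₁=-0.308, ω₁=-2.283, θ₂=-0.279, ω₂=-0.402
apply F[11]=+10.000 → step 12: x=0.270, v=2.244, θ₁=-0.356, ω₁=-2.521, θ₂=-0.287, ω₂=-0.401
apply F[12]=+8.767 → step 13: x=0.316, v=2.400, θ₁=-0.409, ω₁=-2.740, θ₂=-0.295, ω₂=-0.405
apply F[13]=-10.000 → step 14: x=0.362, v=2.239, θ₁=-0.463, ω₁=-2.684, θ₂=-0.302, ω₂=-0.371
apply F[14]=-10.000 → step 15: x=0.406, v=2.080, θ₁=-0.516, ω₁=-2.647, θ₂=-0.309, ω₂=-0.324
apply F[15]=-10.000 → step 16: x=0.446, v=1.925, θ₁=-0.569, ω₁=-2.628, θ₂=-0.315, ω₂=-0.263
apply F[16]=-10.000 → step 17: x=0.483, v=1.772, θ₁=-0.622, ω₁=-2.627, θ₂=-0.320, ω₂=-0.191
apply F[17]=-10.000 → step 18: x=0.517, v=1.620, θ₁=-0.674, ω₁=-2.642, θ₂=-0.323, ω₂=-0.107
apply F[18]=-10.000 → step 19: x=0.547, v=1.469, θ₁=-0.727, ω₁=-2.673, θ₂=-0.324, ω₂=-0.016
apply F[19]=-10.000 → step 20: x=0.575, v=1.318, θ₁=-0.781, ω₁=-2.717, θ₂=-0.324, ω₂=0.081
apply F[20]=-10.000 → step 21: x=0.600, v=1.166, θ₁=-0.836, ω₁=-2.775, θ₂=-0.321, ω₂=0.180
apply F[21]=-10.000 → step 22: x=0.622, v=1.012, θ₁=-0.892, ω₁=-2.843, θ₂=-0.316, ω₂=0.278
apply F[22]=-10.000 → step 23: x=0.641, v=0.855, θ₁=-0.950, ω₁=-2.923, θ₂=-0.310, ω₂=0.372
apply F[23]=-10.000 → step 24: x=0.656, v=0.696, θ₁=-1.009, ω₁=-3.012, θ₂=-0.301, ω₂=0.457
apply F[24]=-10.000 → step 25: x=0.668, v=0.532, θ₁=-1.071, ω₁=-3.111, θ₂=-0.292, ω₂=0.529
apply F[25]=-10.000 → step 26: x=0.677, v=0.364, θ₁=-1.134, ω₁=-3.219, θ₂=-0.280, ω₂=0.583
apply F[26]=-10.000 → step 27: x=0.683, v=0.191, θ₁=-1.199, ω₁=-3.335, θ₂=-0.268, ω₂=0.616
apply F[27]=-10.000 → step 28: x=0.685, v=0.012, θ₁=-1.267, ω₁=-3.462, θ₂=-0.256, ω₂=0.622
Max |angle| over trajectory = 1.267 rad = 72.6°.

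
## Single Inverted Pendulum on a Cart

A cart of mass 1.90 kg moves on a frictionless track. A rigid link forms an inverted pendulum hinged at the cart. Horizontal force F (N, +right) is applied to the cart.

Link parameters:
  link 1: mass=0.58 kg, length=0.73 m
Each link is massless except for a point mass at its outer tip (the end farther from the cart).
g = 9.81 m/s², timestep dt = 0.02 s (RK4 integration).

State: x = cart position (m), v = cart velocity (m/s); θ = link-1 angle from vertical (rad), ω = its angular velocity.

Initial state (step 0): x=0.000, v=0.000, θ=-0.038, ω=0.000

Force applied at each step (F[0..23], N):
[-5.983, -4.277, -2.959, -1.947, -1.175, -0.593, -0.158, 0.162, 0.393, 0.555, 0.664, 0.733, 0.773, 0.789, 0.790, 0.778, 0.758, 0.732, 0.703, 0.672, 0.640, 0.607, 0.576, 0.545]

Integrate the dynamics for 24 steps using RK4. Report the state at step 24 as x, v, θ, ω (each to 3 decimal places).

Answer: x=-0.055, v=-0.053, θ=0.009, ω=0.015

Derivation:
apply F[0]=-5.983 → step 1: x=-0.001, v=-0.061, θ=-0.037, ω=0.073
apply F[1]=-4.277 → step 2: x=-0.002, v=-0.104, θ=-0.035, ω=0.122
apply F[2]=-2.959 → step 3: x=-0.005, v=-0.133, θ=-0.033, ω=0.153
apply F[3]=-1.947 → step 4: x=-0.007, v=-0.151, θ=-0.029, ω=0.170
apply F[4]=-1.175 → step 5: x=-0.011, v=-0.162, θ=-0.026, ω=0.177
apply F[5]=-0.593 → step 6: x=-0.014, v=-0.167, θ=-0.022, ω=0.177
apply F[6]=-0.158 → step 7: x=-0.017, v=-0.167, θ=-0.019, ω=0.172
apply F[7]=+0.162 → step 8: x=-0.021, v=-0.164, θ=-0.016, ω=0.164
apply F[8]=+0.393 → step 9: x=-0.024, v=-0.160, θ=-0.012, ω=0.153
apply F[9]=+0.555 → step 10: x=-0.027, v=-0.153, θ=-0.009, ω=0.141
apply F[10]=+0.664 → step 11: x=-0.030, v=-0.146, θ=-0.007, ω=0.129
apply F[11]=+0.733 → step 12: x=-0.033, v=-0.138, θ=-0.004, ω=0.116
apply F[12]=+0.773 → step 13: x=-0.035, v=-0.129, θ=-0.002, ω=0.104
apply F[13]=+0.789 → step 14: x=-0.038, v=-0.121, θ=-0.000, ω=0.092
apply F[14]=+0.790 → step 15: x=-0.040, v=-0.113, θ=0.002, ω=0.081
apply F[15]=+0.778 → step 16: x=-0.042, v=-0.105, θ=0.003, ω=0.071
apply F[16]=+0.758 → step 17: x=-0.044, v=-0.097, θ=0.005, ω=0.061
apply F[17]=+0.732 → step 18: x=-0.046, v=-0.089, θ=0.006, ω=0.053
apply F[18]=+0.703 → step 19: x=-0.048, v=-0.082, θ=0.007, ω=0.045
apply F[19]=+0.672 → step 20: x=-0.050, v=-0.076, θ=0.007, ω=0.037
apply F[20]=+0.640 → step 21: x=-0.051, v=-0.069, θ=0.008, ω=0.031
apply F[21]=+0.607 → step 22: x=-0.052, v=-0.064, θ=0.009, ω=0.025
apply F[22]=+0.576 → step 23: x=-0.054, v=-0.058, θ=0.009, ω=0.020
apply F[23]=+0.545 → step 24: x=-0.055, v=-0.053, θ=0.009, ω=0.015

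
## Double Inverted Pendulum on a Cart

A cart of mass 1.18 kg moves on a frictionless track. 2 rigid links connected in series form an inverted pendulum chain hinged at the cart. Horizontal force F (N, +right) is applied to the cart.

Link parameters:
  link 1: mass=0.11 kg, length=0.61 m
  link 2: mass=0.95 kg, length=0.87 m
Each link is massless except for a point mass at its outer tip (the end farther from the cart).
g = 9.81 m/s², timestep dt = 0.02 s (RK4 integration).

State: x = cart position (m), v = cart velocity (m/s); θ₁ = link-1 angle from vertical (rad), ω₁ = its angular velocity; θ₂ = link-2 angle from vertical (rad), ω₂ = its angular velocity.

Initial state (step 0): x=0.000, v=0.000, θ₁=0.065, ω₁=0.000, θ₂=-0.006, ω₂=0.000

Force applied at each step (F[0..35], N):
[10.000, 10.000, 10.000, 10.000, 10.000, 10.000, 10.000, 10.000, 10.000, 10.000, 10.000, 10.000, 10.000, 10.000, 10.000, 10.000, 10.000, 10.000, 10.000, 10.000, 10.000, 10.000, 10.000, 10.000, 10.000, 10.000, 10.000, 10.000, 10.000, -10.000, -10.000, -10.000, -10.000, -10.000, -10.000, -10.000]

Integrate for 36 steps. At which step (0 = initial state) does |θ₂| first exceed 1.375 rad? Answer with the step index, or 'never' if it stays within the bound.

apply F[0]=+10.000 → step 1: x=0.002, v=0.158, θ₁=0.065, ω₁=-0.039, θ₂=-0.008, ω₂=-0.156
apply F[1]=+10.000 → step 2: x=0.006, v=0.316, θ₁=0.063, ω₁=-0.074, θ₂=-0.012, ω₂=-0.316
apply F[2]=+10.000 → step 3: x=0.014, v=0.475, θ₁=0.062, ω₁=-0.100, θ₂=-0.020, ω₂=-0.483
apply F[3]=+10.000 → step 4: x=0.025, v=0.634, θ₁=0.060, ω₁=-0.113, θ₂=-0.032, ω₂=-0.663
apply F[4]=+10.000 → step 5: x=0.040, v=0.794, θ₁=0.057, ω₁=-0.109, θ₂=-0.047, ω₂=-0.858
apply F[5]=+10.000 → step 6: x=0.057, v=0.955, θ₁=0.055, ω₁=-0.086, θ₂=-0.066, ω₂=-1.071
apply F[6]=+10.000 → step 7: x=0.078, v=1.117, θ₁=0.054, ω₁=-0.044, θ₂=-0.090, ω₂=-1.303
apply F[7]=+10.000 → step 8: x=0.102, v=1.279, θ₁=0.054, ω₁=0.011, θ₂=-0.118, ω₂=-1.551
apply F[8]=+10.000 → step 9: x=0.129, v=1.443, θ₁=0.054, ω₁=0.070, θ₂=-0.152, ω₂=-1.807
apply F[9]=+10.000 → step 10: x=0.159, v=1.607, θ₁=0.056, ω₁=0.115, θ₂=-0.191, ω₂=-2.063
apply F[10]=+10.000 → step 11: x=0.193, v=1.772, θ₁=0.059, ω₁=0.131, θ₂=-0.234, ω₂=-2.306
apply F[11]=+10.000 → step 12: x=0.230, v=1.938, θ₁=0.061, ω₁=0.102, θ₂=-0.283, ω₂=-2.529
apply F[12]=+10.000 → step 13: x=0.271, v=2.105, θ₁=0.063, ω₁=0.021, θ₂=-0.335, ω₂=-2.728
apply F[13]=+10.000 → step 14: x=0.315, v=2.272, θ₁=0.062, ω₁=-0.115, θ₂=-0.392, ω₂=-2.901
apply F[14]=+10.000 → step 15: x=0.362, v=2.440, θ₁=0.058, ω₁=-0.307, θ₂=-0.451, ω₂=-3.050
apply F[15]=+10.000 → step 16: x=0.412, v=2.609, θ₁=0.049, ω₁=-0.553, θ₂=-0.514, ω₂=-3.176
apply F[16]=+10.000 → step 17: x=0.466, v=2.778, θ₁=0.035, ω₁=-0.853, θ₂=-0.578, ω₂=-3.280
apply F[17]=+10.000 → step 18: x=0.523, v=2.947, θ₁=0.015, ω₁=-1.208, θ₂=-0.645, ω₂=-3.360
apply F[18]=+10.000 → step 19: x=0.584, v=3.116, θ₁=-0.014, ω₁=-1.618, θ₂=-0.712, ω₂=-3.412
apply F[19]=+10.000 → step 20: x=0.648, v=3.286, θ₁=-0.050, ω₁=-2.086, θ₂=-0.781, ω₂=-3.429
apply F[20]=+10.000 → step 21: x=0.715, v=3.455, θ₁=-0.097, ω₁=-2.614, θ₂=-0.849, ω₂=-3.401
apply F[21]=+10.000 → step 22: x=0.786, v=3.623, θ₁=-0.155, ω₁=-3.207, θ₂=-0.916, ω₂=-3.314
apply F[22]=+10.000 → step 23: x=0.860, v=3.789, θ₁=-0.226, ω₁=-3.872, θ₂=-0.981, ω₂=-3.150
apply F[23]=+10.000 → step 24: x=0.938, v=3.950, θ₁=-0.311, ω₁=-4.623, θ₂=-1.042, ω₂=-2.880
apply F[24]=+10.000 → step 25: x=1.018, v=4.101, θ₁=-0.412, ω₁=-5.490, θ₂=-1.096, ω₂=-2.468
apply F[25]=+10.000 → step 26: x=1.102, v=4.232, θ₁=-0.532, ω₁=-6.533, θ₂=-1.139, ω₂=-1.850
apply F[26]=+10.000 → step 27: x=1.187, v=4.318, θ₁=-0.675, ω₁=-7.879, θ₂=-1.167, ω₂=-0.914
apply F[27]=+10.000 → step 28: x=1.274, v=4.280, θ₁=-0.850, ω₁=-9.739, θ₂=-1.172, ω₂=0.517
apply F[28]=+10.000 → step 29: x=1.356, v=3.892, θ₁=-1.066, ω₁=-11.633, θ₂=-1.145, ω₂=2.105
apply F[29]=-10.000 → step 30: x=1.425, v=3.077, θ₁=-1.294, ω₁=-10.856, θ₂=-1.104, ω₂=1.665
apply F[30]=-10.000 → step 31: x=1.481, v=2.548, θ₁=-1.497, ω₁=-9.429, θ₂=-1.084, ω₂=0.367
apply F[31]=-10.000 → step 32: x=1.529, v=2.190, θ₁=-1.675, ω₁=-8.518, θ₂=-1.088, ω₂=-0.738
apply F[32]=-10.000 → step 33: x=1.569, v=1.897, θ₁=-1.839, ω₁=-7.942, θ₂=-1.112, ω₂=-1.683
apply F[33]=-10.000 → step 34: x=1.605, v=1.632, θ₁=-1.994, ω₁=-7.515, θ₂=-1.155, ω₂=-2.561
apply F[34]=-10.000 → step 35: x=1.635, v=1.384, θ₁=-2.140, ω₁=-7.118, θ₂=-1.214, ω₂=-3.418
apply F[35]=-10.000 → step 36: x=1.660, v=1.146, θ₁=-2.278, ω₁=-6.669, θ₂=-1.291, ω₂=-4.274
max |θ₂| = 1.291 ≤ 1.375 over all 37 states.

Answer: never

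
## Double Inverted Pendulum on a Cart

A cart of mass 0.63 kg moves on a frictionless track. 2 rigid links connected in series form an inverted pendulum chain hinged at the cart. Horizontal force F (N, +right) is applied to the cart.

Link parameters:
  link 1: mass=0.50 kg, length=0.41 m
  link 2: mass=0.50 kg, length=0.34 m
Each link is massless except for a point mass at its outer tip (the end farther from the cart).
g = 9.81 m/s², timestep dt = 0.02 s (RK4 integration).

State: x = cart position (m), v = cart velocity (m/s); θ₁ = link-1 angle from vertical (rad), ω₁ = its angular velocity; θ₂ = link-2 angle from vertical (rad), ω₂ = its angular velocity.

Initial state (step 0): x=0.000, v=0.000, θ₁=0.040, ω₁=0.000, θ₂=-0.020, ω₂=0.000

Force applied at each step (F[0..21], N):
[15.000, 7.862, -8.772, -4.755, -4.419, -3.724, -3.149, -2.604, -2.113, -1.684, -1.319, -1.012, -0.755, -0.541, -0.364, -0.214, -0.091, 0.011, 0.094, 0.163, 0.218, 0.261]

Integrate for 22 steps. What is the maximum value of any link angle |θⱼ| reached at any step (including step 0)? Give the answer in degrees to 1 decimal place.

Answer: 3.4°

Derivation:
apply F[0]=+15.000 → step 1: x=0.005, v=0.464, θ₁=0.029, ω₁=-1.085, θ₂=-0.021, ω₂=-0.070
apply F[1]=+7.862 → step 2: x=0.016, v=0.709, θ₁=0.002, ω₁=-1.657, θ₂=-0.023, ω₂=-0.111
apply F[2]=-8.772 → step 3: x=0.028, v=0.434, θ₁=-0.025, ω₁=-0.987, θ₂=-0.025, ω₂=-0.123
apply F[3]=-4.755 → step 4: x=0.035, v=0.293, θ₁=-0.041, ω₁=-0.664, θ₂=-0.027, ω₂=-0.115
apply F[4]=-4.419 → step 5: x=0.040, v=0.168, θ₁=-0.051, ω₁=-0.389, θ₂=-0.029, ω₂=-0.094
apply F[5]=-3.724 → step 6: x=0.042, v=0.067, θ₁=-0.057, ω₁=-0.182, θ₂=-0.031, ω₂=-0.065
apply F[6]=-3.149 → step 7: x=0.043, v=-0.014, θ₁=-0.059, ω₁=-0.025, θ₂=-0.032, ω₂=-0.033
apply F[7]=-2.604 → step 8: x=0.042, v=-0.078, θ₁=-0.059, ω₁=0.090, θ₂=-0.032, ω₂=-0.002
apply F[8]=-2.113 → step 9: x=0.040, v=-0.127, θ₁=-0.056, ω₁=0.169, θ₂=-0.032, ω₂=0.027
apply F[9]=-1.684 → step 10: x=0.037, v=-0.164, θ₁=-0.052, ω₁=0.222, θ₂=-0.031, ω₂=0.053
apply F[10]=-1.319 → step 11: x=0.033, v=-0.190, θ₁=-0.047, ω₁=0.253, θ₂=-0.030, ω₂=0.075
apply F[11]=-1.012 → step 12: x=0.029, v=-0.208, θ₁=-0.042, ω₁=0.268, θ₂=-0.028, ω₂=0.093
apply F[12]=-0.755 → step 13: x=0.025, v=-0.220, θ₁=-0.037, ω₁=0.272, θ₂=-0.026, ω₂=0.107
apply F[13]=-0.541 → step 14: x=0.020, v=-0.227, θ₁=-0.031, ω₁=0.267, θ₂=-0.024, ω₂=0.118
apply F[14]=-0.364 → step 15: x=0.016, v=-0.229, θ₁=-0.026, ω₁=0.257, θ₂=-0.022, ω₂=0.124
apply F[15]=-0.214 → step 16: x=0.011, v=-0.229, θ₁=-0.021, ω₁=0.243, θ₂=-0.019, ω₂=0.128
apply F[16]=-0.091 → step 17: x=0.007, v=-0.226, θ₁=-0.017, ω₁=0.226, θ₂=-0.017, ω₂=0.129
apply F[17]=+0.011 → step 18: x=0.002, v=-0.221, θ₁=-0.012, ω₁=0.208, θ₂=-0.014, ω₂=0.128
apply F[18]=+0.094 → step 19: x=-0.002, v=-0.215, θ₁=-0.008, ω₁=0.189, θ₂=-0.011, ω₂=0.125
apply F[19]=+0.163 → step 20: x=-0.006, v=-0.208, θ₁=-0.005, ω₁=0.171, θ₂=-0.009, ω₂=0.121
apply F[20]=+0.218 → step 21: x=-0.010, v=-0.200, θ₁=-0.001, ω₁=0.152, θ₂=-0.007, ω₂=0.115
apply F[21]=+0.261 → step 22: x=-0.014, v=-0.191, θ₁=0.001, ω₁=0.135, θ₂=-0.004, ω₂=0.109
Max |angle| over trajectory = 0.059 rad = 3.4°.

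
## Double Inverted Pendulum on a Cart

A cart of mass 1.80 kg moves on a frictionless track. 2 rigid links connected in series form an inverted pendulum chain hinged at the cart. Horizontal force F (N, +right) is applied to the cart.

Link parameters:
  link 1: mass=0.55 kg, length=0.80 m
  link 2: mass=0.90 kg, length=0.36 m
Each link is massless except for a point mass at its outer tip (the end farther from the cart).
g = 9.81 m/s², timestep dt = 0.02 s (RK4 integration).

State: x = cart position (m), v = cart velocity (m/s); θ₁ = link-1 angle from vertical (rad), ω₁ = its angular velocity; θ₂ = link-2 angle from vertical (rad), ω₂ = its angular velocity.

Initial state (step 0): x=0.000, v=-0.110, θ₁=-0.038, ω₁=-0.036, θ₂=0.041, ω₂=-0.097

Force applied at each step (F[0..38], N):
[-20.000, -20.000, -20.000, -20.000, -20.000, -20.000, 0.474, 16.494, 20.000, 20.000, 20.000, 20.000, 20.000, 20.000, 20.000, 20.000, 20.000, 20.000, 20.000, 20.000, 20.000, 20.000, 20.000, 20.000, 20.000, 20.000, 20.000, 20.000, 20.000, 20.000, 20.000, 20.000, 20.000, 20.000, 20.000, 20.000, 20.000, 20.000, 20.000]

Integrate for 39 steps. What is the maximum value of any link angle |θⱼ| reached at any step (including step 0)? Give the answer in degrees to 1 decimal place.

Answer: 54.5°

Derivation:
apply F[0]=-20.000 → step 1: x=-0.004, v=-0.326, θ₁=-0.036, ω₁=0.193, θ₂=0.040, ω₂=0.018
apply F[1]=-20.000 → step 2: x=-0.013, v=-0.543, θ₁=-0.030, ω₁=0.425, θ₂=0.042, ω₂=0.127
apply F[2]=-20.000 → step 3: x=-0.026, v=-0.761, θ₁=-0.019, ω₁=0.664, θ₂=0.045, ω₂=0.225
apply F[3]=-20.000 → step 4: x=-0.044, v=-0.982, θ₁=-0.004, ω₁=0.914, θ₂=0.051, ω₂=0.307
apply F[4]=-20.000 → step 5: x=-0.065, v=-1.205, θ₁=0.017, ω₁=1.177, θ₂=0.057, ω₂=0.369
apply F[5]=-20.000 → step 6: x=-0.092, v=-1.431, θ₁=0.044, ω₁=1.457, θ₂=0.065, ω₂=0.406
apply F[6]=+0.474 → step 7: x=-0.120, v=-1.433, θ₁=0.073, ω₁=1.470, θ₂=0.073, ω₂=0.419
apply F[7]=+16.494 → step 8: x=-0.147, v=-1.262, θ₁=0.100, ω₁=1.282, θ₂=0.082, ω₂=0.406
apply F[8]=+20.000 → step 9: x=-0.170, v=-1.058, θ₁=0.124, ω₁=1.066, θ₂=0.090, ω₂=0.368
apply F[9]=+20.000 → step 10: x=-0.190, v=-0.857, θ₁=0.143, ω₁=0.868, θ₂=0.096, ω₂=0.307
apply F[10]=+20.000 → step 11: x=-0.205, v=-0.661, θ₁=0.159, ω₁=0.685, θ₂=0.102, ω₂=0.226
apply F[11]=+20.000 → step 12: x=-0.216, v=-0.468, θ₁=0.171, ω₁=0.514, θ₂=0.105, ω₂=0.129
apply F[12]=+20.000 → step 13: x=-0.224, v=-0.277, θ₁=0.179, ω₁=0.352, θ₂=0.107, ω₂=0.017
apply F[13]=+20.000 → step 14: x=-0.227, v=-0.087, θ₁=0.185, ω₁=0.198, θ₂=0.106, ω₂=-0.107
apply F[14]=+20.000 → step 15: x=-0.227, v=0.102, θ₁=0.187, ω₁=0.049, θ₂=0.102, ω₂=-0.242
apply F[15]=+20.000 → step 16: x=-0.223, v=0.290, θ₁=0.187, ω₁=-0.097, θ₂=0.096, ω₂=-0.386
apply F[16]=+20.000 → step 17: x=-0.215, v=0.479, θ₁=0.183, ω₁=-0.242, θ₂=0.087, ω₂=-0.538
apply F[17]=+20.000 → step 18: x=-0.204, v=0.670, θ₁=0.177, ω₁=-0.388, θ₂=0.075, ω₂=-0.698
apply F[18]=+20.000 → step 19: x=-0.189, v=0.862, θ₁=0.168, ω₁=-0.536, θ₂=0.059, ω₂=-0.865
apply F[19]=+20.000 → step 20: x=-0.169, v=1.057, θ₁=0.155, ω₁=-0.690, θ₂=0.040, ω₂=-1.037
apply F[20]=+20.000 → step 21: x=-0.146, v=1.255, θ₁=0.140, ω₁=-0.850, θ₂=0.017, ω₂=-1.214
apply F[21]=+20.000 → step 22: x=-0.119, v=1.457, θ₁=0.121, ω₁=-1.020, θ₂=-0.009, ω₂=-1.393
apply F[22]=+20.000 → step 23: x=-0.088, v=1.663, θ₁=0.099, ω₁=-1.201, θ₂=-0.038, ω₂=-1.572
apply F[23]=+20.000 → step 24: x=-0.053, v=1.873, θ₁=0.073, ω₁=-1.396, θ₂=-0.071, ω₂=-1.746
apply F[24]=+20.000 → step 25: x=-0.013, v=2.088, θ₁=0.043, ω₁=-1.607, θ₂=-0.108, ω₂=-1.910
apply F[25]=+20.000 → step 26: x=0.031, v=2.308, θ₁=0.009, ω₁=-1.837, θ₂=-0.148, ω₂=-2.059
apply F[26]=+20.000 → step 27: x=0.079, v=2.531, θ₁=-0.030, ω₁=-2.088, θ₂=-0.190, ω₂=-2.183
apply F[27]=+20.000 → step 28: x=0.132, v=2.756, θ₁=-0.075, ω₁=-2.361, θ₂=-0.235, ω₂=-2.276
apply F[28]=+20.000 → step 29: x=0.190, v=2.982, θ₁=-0.125, ω₁=-2.656, θ₂=-0.281, ω₂=-2.331
apply F[29]=+20.000 → step 30: x=0.251, v=3.205, θ₁=-0.181, ω₁=-2.971, θ₂=-0.328, ω₂=-2.341
apply F[30]=+20.000 → step 31: x=0.318, v=3.421, θ₁=-0.244, ω₁=-3.300, θ₂=-0.374, ω₂=-2.306
apply F[31]=+20.000 → step 32: x=0.388, v=3.625, θ₁=-0.313, ω₁=-3.636, θ₂=-0.420, ω₂=-2.237
apply F[32]=+20.000 → step 33: x=0.463, v=3.811, θ₁=-0.389, ω₁=-3.965, θ₂=-0.464, ω₂=-2.151
apply F[33]=+20.000 → step 34: x=0.540, v=3.973, θ₁=-0.472, ω₁=-4.272, θ₂=-0.506, ω₂=-2.079
apply F[34]=+20.000 → step 35: x=0.621, v=4.106, θ₁=-0.560, ω₁=-4.542, θ₂=-0.547, ω₂=-2.062
apply F[35]=+20.000 → step 36: x=0.705, v=4.207, θ₁=-0.653, ω₁=-4.765, θ₂=-0.589, ω₂=-2.136
apply F[36]=+20.000 → step 37: x=0.789, v=4.278, θ₁=-0.750, ω₁=-4.935, θ₂=-0.634, ω₂=-2.329
apply F[37]=+20.000 → step 38: x=0.875, v=4.321, θ₁=-0.850, ω₁=-5.054, θ₂=-0.683, ω₂=-2.652
apply F[38]=+20.000 → step 39: x=0.962, v=4.339, θ₁=-0.952, ω₁=-5.128, θ₂=-0.740, ω₂=-3.100
Max |angle| over trajectory = 0.952 rad = 54.5°.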